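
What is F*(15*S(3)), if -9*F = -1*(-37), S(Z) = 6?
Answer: -370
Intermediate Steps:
F = -37/9 (F = -(-1)*(-37)/9 = -⅑*37 = -37/9 ≈ -4.1111)
F*(15*S(3)) = -185*6/3 = -37/9*90 = -370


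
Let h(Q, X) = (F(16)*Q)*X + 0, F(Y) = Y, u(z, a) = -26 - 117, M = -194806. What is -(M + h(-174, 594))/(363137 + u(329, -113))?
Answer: 9151/1797 ≈ 5.0924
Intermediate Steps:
u(z, a) = -143
h(Q, X) = 16*Q*X (h(Q, X) = (16*Q)*X + 0 = 16*Q*X + 0 = 16*Q*X)
-(M + h(-174, 594))/(363137 + u(329, -113)) = -(-194806 + 16*(-174)*594)/(363137 - 143) = -(-194806 - 1653696)/362994 = -(-1848502)/362994 = -1*(-9151/1797) = 9151/1797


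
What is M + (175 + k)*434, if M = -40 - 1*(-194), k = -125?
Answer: 21854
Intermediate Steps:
M = 154 (M = -40 + 194 = 154)
M + (175 + k)*434 = 154 + (175 - 125)*434 = 154 + 50*434 = 154 + 21700 = 21854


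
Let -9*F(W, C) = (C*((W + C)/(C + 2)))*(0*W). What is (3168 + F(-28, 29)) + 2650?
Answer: 5818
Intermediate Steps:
F(W, C) = 0 (F(W, C) = -C*((W + C)/(C + 2))*0*W/9 = -C*((C + W)/(2 + C))*0/9 = -C*(C + W)/(2 + C)*0/9 = -1/9*0 = 0)
(3168 + F(-28, 29)) + 2650 = (3168 + 0) + 2650 = 3168 + 2650 = 5818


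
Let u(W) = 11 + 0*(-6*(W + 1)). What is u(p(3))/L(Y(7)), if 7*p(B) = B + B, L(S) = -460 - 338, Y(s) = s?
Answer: -11/798 ≈ -0.013784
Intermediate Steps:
L(S) = -798
p(B) = 2*B/7 (p(B) = (B + B)/7 = (2*B)/7 = 2*B/7)
u(W) = 11 (u(W) = 11 + 0*(-6*(1 + W)) = 11 + 0*(-6 - 6*W) = 11 + 0 = 11)
u(p(3))/L(Y(7)) = 11/(-798) = 11*(-1/798) = -11/798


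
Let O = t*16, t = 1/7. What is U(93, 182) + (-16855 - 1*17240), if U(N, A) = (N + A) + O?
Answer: -236724/7 ≈ -33818.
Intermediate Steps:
t = ⅐ ≈ 0.14286
O = 16/7 (O = (⅐)*16 = 16/7 ≈ 2.2857)
U(N, A) = 16/7 + A + N (U(N, A) = (N + A) + 16/7 = (A + N) + 16/7 = 16/7 + A + N)
U(93, 182) + (-16855 - 1*17240) = (16/7 + 182 + 93) + (-16855 - 1*17240) = 1941/7 + (-16855 - 17240) = 1941/7 - 34095 = -236724/7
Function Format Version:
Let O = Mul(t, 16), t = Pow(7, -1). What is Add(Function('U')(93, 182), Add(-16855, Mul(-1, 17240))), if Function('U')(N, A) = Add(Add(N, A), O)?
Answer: Rational(-236724, 7) ≈ -33818.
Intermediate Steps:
t = Rational(1, 7) ≈ 0.14286
O = Rational(16, 7) (O = Mul(Rational(1, 7), 16) = Rational(16, 7) ≈ 2.2857)
Function('U')(N, A) = Add(Rational(16, 7), A, N) (Function('U')(N, A) = Add(Add(N, A), Rational(16, 7)) = Add(Add(A, N), Rational(16, 7)) = Add(Rational(16, 7), A, N))
Add(Function('U')(93, 182), Add(-16855, Mul(-1, 17240))) = Add(Add(Rational(16, 7), 182, 93), Add(-16855, Mul(-1, 17240))) = Add(Rational(1941, 7), Add(-16855, -17240)) = Add(Rational(1941, 7), -34095) = Rational(-236724, 7)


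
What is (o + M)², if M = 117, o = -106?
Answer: 121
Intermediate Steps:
(o + M)² = (-106 + 117)² = 11² = 121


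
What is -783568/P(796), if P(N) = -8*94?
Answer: 48973/47 ≈ 1042.0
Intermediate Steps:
P(N) = -752
-783568/P(796) = -783568/(-752) = -783568*(-1/752) = 48973/47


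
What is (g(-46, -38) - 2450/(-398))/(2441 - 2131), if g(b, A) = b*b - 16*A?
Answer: 543301/61690 ≈ 8.8069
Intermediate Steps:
g(b, A) = b² - 16*A
(g(-46, -38) - 2450/(-398))/(2441 - 2131) = (((-46)² - 16*(-38)) - 2450/(-398))/(2441 - 2131) = ((2116 + 608) - 2450*(-1/398))/310 = (2724 + 1225/199)*(1/310) = (543301/199)*(1/310) = 543301/61690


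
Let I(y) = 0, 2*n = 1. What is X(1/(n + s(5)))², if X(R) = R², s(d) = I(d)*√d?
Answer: 16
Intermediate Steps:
n = ½ (n = (½)*1 = ½ ≈ 0.50000)
s(d) = 0 (s(d) = 0*√d = 0)
X(1/(n + s(5)))² = ((1/(½ + 0))²)² = ((1/(½))²)² = (2²)² = 4² = 16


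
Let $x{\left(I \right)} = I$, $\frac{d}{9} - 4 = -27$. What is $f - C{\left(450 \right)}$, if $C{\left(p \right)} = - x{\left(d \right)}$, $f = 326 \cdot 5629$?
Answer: $1834847$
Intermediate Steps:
$d = -207$ ($d = 36 + 9 \left(-27\right) = 36 - 243 = -207$)
$f = 1835054$
$C{\left(p \right)} = 207$ ($C{\left(p \right)} = \left(-1\right) \left(-207\right) = 207$)
$f - C{\left(450 \right)} = 1835054 - 207 = 1834847$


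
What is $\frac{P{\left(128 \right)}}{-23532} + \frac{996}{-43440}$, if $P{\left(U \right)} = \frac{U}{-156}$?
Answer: $- \frac{19014311}{830561940} \approx -0.022893$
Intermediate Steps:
$P{\left(U \right)} = - \frac{U}{156}$ ($P{\left(U \right)} = U \left(- \frac{1}{156}\right) = - \frac{U}{156}$)
$\frac{P{\left(128 \right)}}{-23532} + \frac{996}{-43440} = \frac{\left(- \frac{1}{156}\right) 128}{-23532} + \frac{996}{-43440} = \left(- \frac{32}{39}\right) \left(- \frac{1}{23532}\right) + 996 \left(- \frac{1}{43440}\right) = \frac{8}{229437} - \frac{83}{3620} = - \frac{19014311}{830561940}$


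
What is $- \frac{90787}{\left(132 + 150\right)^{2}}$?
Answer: $- \frac{90787}{79524} \approx -1.1416$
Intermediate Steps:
$- \frac{90787}{\left(132 + 150\right)^{2}} = - \frac{90787}{282^{2}} = - \frac{90787}{79524}$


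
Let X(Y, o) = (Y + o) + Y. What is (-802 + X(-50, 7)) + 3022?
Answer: 2127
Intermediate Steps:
X(Y, o) = o + 2*Y
(-802 + X(-50, 7)) + 3022 = (-802 + (7 + 2*(-50))) + 3022 = (-802 + (7 - 100)) + 3022 = (-802 - 93) + 3022 = -895 + 3022 = 2127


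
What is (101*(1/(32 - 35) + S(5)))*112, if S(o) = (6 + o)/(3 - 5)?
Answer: -197960/3 ≈ -65987.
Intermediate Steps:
S(o) = -3 - o/2 (S(o) = (6 + o)/(-2) = (6 + o)*(-1/2) = -3 - o/2)
(101*(1/(32 - 35) + S(5)))*112 = (101*(1/(32 - 35) + (-3 - 1/2*5)))*112 = (101*(1/(-3) + (-3 - 5/2)))*112 = (101*(-1/3 - 11/2))*112 = (101*(-35/6))*112 = -3535/6*112 = -197960/3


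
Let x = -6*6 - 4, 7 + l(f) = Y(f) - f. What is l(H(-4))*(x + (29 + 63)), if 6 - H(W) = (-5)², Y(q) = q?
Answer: -364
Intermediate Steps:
H(W) = -19 (H(W) = 6 - 1*(-5)² = 6 - 1*25 = 6 - 25 = -19)
l(f) = -7 (l(f) = -7 + (f - f) = -7 + 0 = -7)
x = -40 (x = -36 - 4 = -40)
l(H(-4))*(x + (29 + 63)) = -7*(-40 + (29 + 63)) = -7*(-40 + 92) = -7*52 = -364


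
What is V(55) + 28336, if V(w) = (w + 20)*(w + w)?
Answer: 36586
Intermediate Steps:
V(w) = 2*w*(20 + w) (V(w) = (20 + w)*(2*w) = 2*w*(20 + w))
V(55) + 28336 = 2*55*(20 + 55) + 28336 = 2*55*75 + 28336 = 8250 + 28336 = 36586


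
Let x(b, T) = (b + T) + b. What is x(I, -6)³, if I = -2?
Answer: -1000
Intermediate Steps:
x(b, T) = T + 2*b (x(b, T) = (T + b) + b = T + 2*b)
x(I, -6)³ = (-6 + 2*(-2))³ = (-6 - 4)³ = (-10)³ = -1000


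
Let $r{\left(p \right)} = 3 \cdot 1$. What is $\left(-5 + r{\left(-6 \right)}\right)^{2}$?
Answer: $4$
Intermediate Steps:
$r{\left(p \right)} = 3$
$\left(-5 + r{\left(-6 \right)}\right)^{2} = \left(-5 + 3\right)^{2} = \left(-2\right)^{2} = 4$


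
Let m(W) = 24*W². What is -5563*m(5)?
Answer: -3337800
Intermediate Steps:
-5563*m(5) = -133512*5² = -133512*25 = -5563*600 = -3337800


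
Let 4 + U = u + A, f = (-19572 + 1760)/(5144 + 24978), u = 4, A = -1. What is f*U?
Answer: 8906/15061 ≈ 0.59133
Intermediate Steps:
f = -8906/15061 (f = -17812/30122 = -17812*1/30122 = -8906/15061 ≈ -0.59133)
U = -1 (U = -4 + (4 - 1) = -4 + 3 = -1)
f*U = -8906/15061*(-1) = 8906/15061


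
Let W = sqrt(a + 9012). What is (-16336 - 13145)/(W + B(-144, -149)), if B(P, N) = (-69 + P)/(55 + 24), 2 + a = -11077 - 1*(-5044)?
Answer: -496076787/18534088 - 183990921*sqrt(2977)/18534088 ≈ -568.41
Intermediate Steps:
a = -6035 (a = -2 + (-11077 - 1*(-5044)) = -2 + (-11077 + 5044) = -2 - 6033 = -6035)
B(P, N) = -69/79 + P/79 (B(P, N) = (-69 + P)/79 = (-69 + P)*(1/79) = -69/79 + P/79)
W = sqrt(2977) (W = sqrt(-6035 + 9012) = sqrt(2977) ≈ 54.562)
(-16336 - 13145)/(W + B(-144, -149)) = (-16336 - 13145)/(sqrt(2977) + (-69/79 + (1/79)*(-144))) = -29481/(sqrt(2977) + (-69/79 - 144/79)) = -29481/(sqrt(2977) - 213/79) = -29481/(-213/79 + sqrt(2977))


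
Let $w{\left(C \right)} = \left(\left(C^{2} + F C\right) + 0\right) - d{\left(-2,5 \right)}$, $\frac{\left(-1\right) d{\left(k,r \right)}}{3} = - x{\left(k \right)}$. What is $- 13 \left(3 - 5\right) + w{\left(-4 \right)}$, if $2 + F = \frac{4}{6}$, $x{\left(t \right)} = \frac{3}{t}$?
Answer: $\frac{311}{6} \approx 51.833$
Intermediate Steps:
$d{\left(k,r \right)} = \frac{9}{k}$ ($d{\left(k,r \right)} = - 3 \left(- \frac{3}{k}\right) = \frac{9}{k}$)
$F = - \frac{4}{3}$ ($F = -2 + \frac{4}{6} = -2 + 4 \cdot \frac{1}{6} = -2 + \frac{2}{3} = - \frac{4}{3} \approx -1.3333$)
$w{\left(C \right)} = \frac{9}{2} + C^{2} - \frac{4 C}{3}$ ($w{\left(C \right)} = \left(\left(C^{2} - \frac{4 C}{3}\right) + 0\right) - \frac{9}{-2} = \left(C^{2} - \frac{4 C}{3}\right) - 9 \left(- \frac{1}{2}\right) = \left(C^{2} - \frac{4 C}{3}\right) - - \frac{9}{2} = \left(C^{2} - \frac{4 C}{3}\right) + \frac{9}{2} = \frac{9}{2} + C^{2} - \frac{4 C}{3}$)
$- 13 \left(3 - 5\right) + w{\left(-4 \right)} = - 13 \left(3 - 5\right) + \left(\frac{9}{2} + \left(-4\right)^{2} - - \frac{16}{3}\right) = - 13 \left(3 - 5\right) + \left(\frac{9}{2} + 16 + \frac{16}{3}\right) = \left(-13\right) \left(-2\right) + \frac{155}{6} = 26 + \frac{155}{6} = \frac{311}{6}$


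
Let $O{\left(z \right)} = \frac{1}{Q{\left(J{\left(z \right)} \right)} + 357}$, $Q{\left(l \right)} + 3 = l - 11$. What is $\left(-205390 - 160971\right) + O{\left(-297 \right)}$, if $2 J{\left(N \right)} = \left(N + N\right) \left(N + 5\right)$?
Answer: $- \frac{31897953186}{87067} \approx -3.6636 \cdot 10^{5}$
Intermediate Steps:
$J{\left(N \right)} = N \left(5 + N\right)$ ($J{\left(N \right)} = \frac{\left(N + N\right) \left(N + 5\right)}{2} = \frac{2 N \left(5 + N\right)}{2} = N \left(5 + N\right)$)
$Q{\left(l \right)} = -14 + l$ ($Q{\left(l \right)} = -3 + \left(l - 11\right) = -3 + \left(-11 + l\right) = -14 + l$)
$O{\left(z \right)} = \frac{1}{343 + z \left(5 + z\right)}$ ($O{\left(z \right)} = \frac{1}{\left(-14 + z \left(5 + z\right)\right) + 357} = \frac{1}{343 + z \left(5 + z\right)}$)
$\left(-205390 - 160971\right) + O{\left(-297 \right)} = \left(-205390 - 160971\right) + \frac{1}{343 - 297 \left(5 - 297\right)} = -366361 + \frac{1}{343 - -86724} = -366361 + \frac{1}{343 + 86724} = -366361 + \frac{1}{87067} = - \frac{31897953186}{87067}$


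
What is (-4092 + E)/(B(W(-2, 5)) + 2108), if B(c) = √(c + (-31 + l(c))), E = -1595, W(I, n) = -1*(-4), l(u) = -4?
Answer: -386716/143345 + 5687*I*√31/4443695 ≈ -2.6978 + 0.0071256*I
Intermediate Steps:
W(I, n) = 4
B(c) = √(-35 + c) (B(c) = √(c + (-31 - 4)) = √(c - 35) = √(-35 + c))
(-4092 + E)/(B(W(-2, 5)) + 2108) = (-4092 - 1595)/(√(-35 + 4) + 2108) = -5687/(√(-31) + 2108) = -5687/(I*√31 + 2108) = -5687/(2108 + I*√31)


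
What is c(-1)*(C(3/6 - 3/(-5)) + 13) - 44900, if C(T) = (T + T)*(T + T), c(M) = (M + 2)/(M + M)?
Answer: -1122723/25 ≈ -44909.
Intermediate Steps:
c(M) = (2 + M)/(2*M) (c(M) = (2 + M)/((2*M)) = (2 + M)*(1/(2*M)) = (2 + M)/(2*M))
C(T) = 4*T**2 (C(T) = (2*T)*(2*T) = 4*T**2)
c(-1)*(C(3/6 - 3/(-5)) + 13) - 44900 = ((1/2)*(2 - 1)/(-1))*(4*(3/6 - 3/(-5))**2 + 13) - 44900 = ((1/2)*(-1)*1)*(4*(3*(1/6) - 3*(-1/5))**2 + 13) - 44900 = -(4*(1/2 + 3/5)**2 + 13)/2 - 44900 = -(4*(11/10)**2 + 13)/2 - 44900 = -(4*(121/100) + 13)/2 - 44900 = -(121/25 + 13)/2 - 44900 = -1/2*446/25 - 44900 = -223/25 - 44900 = -1122723/25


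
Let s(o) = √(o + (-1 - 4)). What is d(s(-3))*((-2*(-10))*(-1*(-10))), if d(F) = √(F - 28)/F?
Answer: -100*I*√(-14 + I*√2) ≈ 374.64 - 18.874*I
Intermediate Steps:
s(o) = √(-5 + o) (s(o) = √(o - 5) = √(-5 + o))
d(F) = √(-28 + F)/F
d(s(-3))*((-2*(-10))*(-1*(-10))) = (√(-28 + √(-5 - 3))/(√(-5 - 3)))*((-2*(-10))*(-1*(-10))) = (√(-28 + √(-8))/(√(-8)))*(20*10) = (√(-28 + 2*I*√2)/((2*I*√2)))*200 = ((-I*√2/4)*√(-28 + 2*I*√2))*200 = -I*√2*√(-28 + 2*I*√2)/4*200 = -50*I*√2*√(-28 + 2*I*√2)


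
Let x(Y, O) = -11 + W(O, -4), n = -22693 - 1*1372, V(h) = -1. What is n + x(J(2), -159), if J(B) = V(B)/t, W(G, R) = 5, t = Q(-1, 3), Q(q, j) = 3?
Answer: -24071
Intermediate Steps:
t = 3
n = -24065 (n = -22693 - 1372 = -24065)
J(B) = -⅓ (J(B) = -1/3 = -1*⅓ = -⅓)
x(Y, O) = -6 (x(Y, O) = -11 + 5 = -6)
n + x(J(2), -159) = -24065 - 6 = -24071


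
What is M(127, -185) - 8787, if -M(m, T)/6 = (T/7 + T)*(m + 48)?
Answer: 213213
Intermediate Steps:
M(m, T) = -48*T*(48 + m)/7 (M(m, T) = -6*(T/7 + T)*(m + 48) = -6*(T*(⅐) + T)*(48 + m) = -6*(T/7 + T)*(48 + m) = -6*8*T/7*(48 + m) = -48*T*(48 + m)/7)
M(127, -185) - 8787 = -48/7*(-185)*(48 + 127) - 8787 = -48/7*(-185)*175 - 8787 = 222000 - 8787 = 213213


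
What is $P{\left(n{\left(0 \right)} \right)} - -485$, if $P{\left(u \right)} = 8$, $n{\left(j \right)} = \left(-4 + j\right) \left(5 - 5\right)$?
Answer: $493$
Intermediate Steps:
$n{\left(j \right)} = 0$ ($n{\left(j \right)} = \left(-4 + j\right) 0 = 0$)
$P{\left(n{\left(0 \right)} \right)} - -485 = 8 - -485 = 8 + 485 = 493$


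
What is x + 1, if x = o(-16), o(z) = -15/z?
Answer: 31/16 ≈ 1.9375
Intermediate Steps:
x = 15/16 (x = -15/(-16) = -15*(-1/16) = 15/16 ≈ 0.93750)
x + 1 = 15/16 + 1 = 31/16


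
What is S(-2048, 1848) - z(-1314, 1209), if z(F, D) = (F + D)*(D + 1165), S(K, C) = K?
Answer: 247222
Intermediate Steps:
z(F, D) = (1165 + D)*(D + F) (z(F, D) = (D + F)*(1165 + D) = (1165 + D)*(D + F))
S(-2048, 1848) - z(-1314, 1209) = -2048 - (1209² + 1165*1209 + 1165*(-1314) + 1209*(-1314)) = -2048 - (1461681 + 1408485 - 1530810 - 1588626) = -2048 - 1*(-249270) = -2048 + 249270 = 247222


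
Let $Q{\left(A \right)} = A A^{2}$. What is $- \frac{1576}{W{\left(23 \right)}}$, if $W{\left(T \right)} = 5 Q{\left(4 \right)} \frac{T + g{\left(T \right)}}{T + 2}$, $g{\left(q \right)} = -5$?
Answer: $- \frac{985}{144} \approx -6.8403$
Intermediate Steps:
$Q{\left(A \right)} = A^{3}$
$W{\left(T \right)} = \frac{320 \left(-5 + T\right)}{2 + T}$ ($W{\left(T \right)} = 5 \cdot 4^{3} \frac{T - 5}{T + 2} = 5 \cdot 64 \frac{-5 + T}{2 + T} = 320 \frac{-5 + T}{2 + T} = \frac{320 \left(-5 + T\right)}{2 + T}$)
$- \frac{1576}{W{\left(23 \right)}} = - \frac{1576}{320 \frac{1}{2 + 23} \left(-5 + 23\right)} = - \frac{1576}{320 \cdot \frac{1}{25} \cdot 18} = - \frac{1576}{\frac{1152}{5}} = \left(-1576\right) \frac{5}{1152} = - \frac{985}{144}$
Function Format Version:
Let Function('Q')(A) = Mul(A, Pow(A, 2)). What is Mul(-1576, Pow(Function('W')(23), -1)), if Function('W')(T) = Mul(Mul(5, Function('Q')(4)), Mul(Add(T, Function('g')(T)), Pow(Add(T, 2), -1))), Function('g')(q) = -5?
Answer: Rational(-985, 144) ≈ -6.8403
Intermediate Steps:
Function('Q')(A) = Pow(A, 3)
Function('W')(T) = Mul(320, Pow(Add(2, T), -1), Add(-5, T)) (Function('W')(T) = Mul(Mul(5, Pow(4, 3)), Mul(Add(T, -5), Pow(Add(T, 2), -1))) = Mul(Mul(5, 64), Mul(Add(-5, T), Pow(Add(2, T), -1))) = Mul(320, Mul(Pow(Add(2, T), -1), Add(-5, T))) = Mul(320, Pow(Add(2, T), -1), Add(-5, T)))
Mul(-1576, Pow(Function('W')(23), -1)) = Mul(-1576, Pow(Mul(320, Pow(Add(2, 23), -1), Add(-5, 23)), -1)) = Mul(-1576, Pow(Mul(320, Pow(25, -1), 18), -1)) = Mul(-1576, Pow(Mul(320, Rational(1, 25), 18), -1)) = Mul(-1576, Pow(Rational(1152, 5), -1)) = Mul(-1576, Rational(5, 1152)) = Rational(-985, 144)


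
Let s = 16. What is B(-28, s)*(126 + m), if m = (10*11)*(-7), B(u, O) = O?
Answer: -10304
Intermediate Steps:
m = -770 (m = 110*(-7) = -770)
B(-28, s)*(126 + m) = 16*(126 - 770) = 16*(-644) = -10304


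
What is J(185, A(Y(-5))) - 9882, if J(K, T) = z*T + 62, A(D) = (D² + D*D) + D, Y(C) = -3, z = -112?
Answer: -11500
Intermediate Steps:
A(D) = D + 2*D² (A(D) = (D² + D²) + D = 2*D² + D = D + 2*D²)
J(K, T) = 62 - 112*T (J(K, T) = -112*T + 62 = 62 - 112*T)
J(185, A(Y(-5))) - 9882 = (62 - (-336)*(1 + 2*(-3))) - 9882 = (62 - (-336)*(1 - 6)) - 9882 = (62 - (-336)*(-5)) - 9882 = (62 - 112*15) - 9882 = (62 - 1680) - 9882 = -1618 - 9882 = -11500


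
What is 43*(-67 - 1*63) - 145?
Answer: -5735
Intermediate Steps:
43*(-67 - 1*63) - 145 = 43*(-67 - 63) - 145 = 43*(-130) - 145 = -5590 - 145 = -5735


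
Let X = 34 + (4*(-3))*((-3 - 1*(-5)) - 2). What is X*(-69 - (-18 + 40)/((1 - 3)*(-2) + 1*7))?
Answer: -2414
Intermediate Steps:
X = 34 (X = 34 - 12*((-3 + 5) - 2) = 34 - 12*(2 - 2) = 34 - 12*0 = 34 + 0 = 34)
X*(-69 - (-18 + 40)/((1 - 3)*(-2) + 1*7)) = 34*(-69 - (-18 + 40)/((1 - 3)*(-2) + 1*7)) = 34*(-69 - 22/(-2*(-2) + 7)) = 34*(-69 - 22/(4 + 7)) = 34*(-69 - 22/11) = 34*(-69 - 1*2) = 34*(-69 - 2) = 34*(-71) = -2414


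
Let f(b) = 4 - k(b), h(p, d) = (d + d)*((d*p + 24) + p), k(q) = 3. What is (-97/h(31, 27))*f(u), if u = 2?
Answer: -97/48168 ≈ -0.0020138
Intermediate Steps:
h(p, d) = 2*d*(24 + p + d*p) (h(p, d) = (2*d)*((24 + d*p) + p) = (2*d)*(24 + p + d*p) = 2*d*(24 + p + d*p))
f(b) = 1 (f(b) = 4 - 1*3 = 4 - 3 = 1)
(-97/h(31, 27))*f(u) = -97*1/(54*(24 + 31 + 27*31))*1 = -97*1/(54*(24 + 31 + 837))*1 = -97/(2*27*892)*1 = -97/48168*1 = -97/48168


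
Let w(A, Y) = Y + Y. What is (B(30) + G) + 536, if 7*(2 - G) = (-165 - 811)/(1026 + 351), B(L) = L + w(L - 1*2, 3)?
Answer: 5533762/9639 ≈ 574.10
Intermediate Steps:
w(A, Y) = 2*Y
B(L) = 6 + L (B(L) = L + 2*3 = L + 6 = 6 + L)
G = 20254/9639 (G = 2 - (-165 - 811)/(7*(1026 + 351)) = 2 - (-976)/(7*1377) = 2 - 1/7*(-976/1377) = 2 + 976/9639 = 20254/9639 ≈ 2.1013)
(B(30) + G) + 536 = ((6 + 30) + 20254/9639) + 536 = (36 + 20254/9639) + 536 = 367258/9639 + 536 = 5533762/9639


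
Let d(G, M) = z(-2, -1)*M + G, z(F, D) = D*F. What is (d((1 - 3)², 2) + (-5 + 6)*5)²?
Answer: 169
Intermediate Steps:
d(G, M) = G + 2*M (d(G, M) = (-1*(-2))*M + G = 2*M + G = G + 2*M)
(d((1 - 3)², 2) + (-5 + 6)*5)² = (((1 - 3)² + 2*2) + (-5 + 6)*5)² = (((-2)² + 4) + 1*5)² = ((4 + 4) + 5)² = (8 + 5)² = 13² = 169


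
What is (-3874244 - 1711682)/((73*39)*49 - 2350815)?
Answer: 2792963/1105656 ≈ 2.5261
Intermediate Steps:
(-3874244 - 1711682)/((73*39)*49 - 2350815) = -5585926/(2847*49 - 2350815) = -5585926/(139503 - 2350815) = -5585926/(-2211312) = -5585926*(-1/2211312) = 2792963/1105656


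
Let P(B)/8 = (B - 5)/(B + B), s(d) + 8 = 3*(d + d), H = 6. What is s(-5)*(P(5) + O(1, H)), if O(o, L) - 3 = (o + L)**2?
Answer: -1976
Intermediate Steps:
O(o, L) = 3 + (L + o)**2 (O(o, L) = 3 + (o + L)**2 = 3 + (L + o)**2)
s(d) = -8 + 6*d (s(d) = -8 + 3*(d + d) = -8 + 3*(2*d) = -8 + 6*d)
P(B) = 4*(-5 + B)/B (P(B) = 8*((B - 5)/(B + B)) = 8*((-5 + B)/((2*B))) = 8*((-5 + B)*(1/(2*B))) = 8*((-5 + B)/(2*B)) = 4*(-5 + B)/B)
s(-5)*(P(5) + O(1, H)) = (-8 + 6*(-5))*((4 - 20/5) + (3 + (6 + 1)**2)) = (-8 - 30)*((4 - 20*1/5) + (3 + 7**2)) = -38*((4 - 4) + (3 + 49)) = -38*(0 + 52) = -38*52 = -1976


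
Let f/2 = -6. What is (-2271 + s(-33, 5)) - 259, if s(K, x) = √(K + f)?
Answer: -2530 + 3*I*√5 ≈ -2530.0 + 6.7082*I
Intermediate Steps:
f = -12 (f = 2*(-6) = -12)
s(K, x) = √(-12 + K) (s(K, x) = √(K - 12) = √(-12 + K))
(-2271 + s(-33, 5)) - 259 = (-2271 + √(-12 - 33)) - 259 = (-2271 + √(-45)) - 259 = (-2271 + 3*I*√5) - 259 = -2530 + 3*I*√5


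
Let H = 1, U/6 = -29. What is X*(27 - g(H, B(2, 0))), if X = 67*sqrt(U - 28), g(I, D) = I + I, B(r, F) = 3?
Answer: 1675*I*sqrt(202) ≈ 23806.0*I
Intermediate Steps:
U = -174 (U = 6*(-29) = -174)
g(I, D) = 2*I
X = 67*I*sqrt(202) (X = 67*sqrt(-174 - 28) = 67*sqrt(-202) = 67*(I*sqrt(202)) = 67*I*sqrt(202) ≈ 952.25*I)
X*(27 - g(H, B(2, 0))) = (67*I*sqrt(202))*(27 - 2) = (67*I*sqrt(202))*25 = 1675*I*sqrt(202)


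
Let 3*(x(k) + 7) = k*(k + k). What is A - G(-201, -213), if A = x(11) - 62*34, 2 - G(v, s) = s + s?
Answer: -7387/3 ≈ -2462.3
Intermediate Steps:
x(k) = -7 + 2*k²/3 (x(k) = -7 + (k*(k + k))/3 = -7 + (k*(2*k))/3 = -7 + (2*k²)/3 = -7 + 2*k²/3)
G(v, s) = 2 - 2*s (G(v, s) = 2 - (s + s) = 2 - 2*s)
A = -6103/3 (A = (-7 + (⅔)*11²) - 62*34 = (-7 + (⅔)*121) - 2108 = (-7 + 242/3) - 2108 = 221/3 - 2108 = -6103/3 ≈ -2034.3)
A - G(-201, -213) = -6103/3 - (2 - 2*(-213)) = -6103/3 - (2 + 426) = -6103/3 - 1*428 = -6103/3 - 428 = -7387/3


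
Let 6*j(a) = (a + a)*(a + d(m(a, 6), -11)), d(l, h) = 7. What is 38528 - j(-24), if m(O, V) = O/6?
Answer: 38392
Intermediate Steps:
m(O, V) = O/6 (m(O, V) = O*(⅙) = O/6)
j(a) = a*(7 + a)/3 (j(a) = ((a + a)*(a + 7))/6 = ((2*a)*(7 + a))/6 = (2*a*(7 + a))/6 = a*(7 + a)/3)
38528 - j(-24) = 38528 - (-24)*(7 - 24)/3 = 38528 - (-24)*(-17)/3 = 38528 - 1*136 = 38528 - 136 = 38392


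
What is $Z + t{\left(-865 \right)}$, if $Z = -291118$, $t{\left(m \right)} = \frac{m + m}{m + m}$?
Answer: $-291117$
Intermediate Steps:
$t{\left(m \right)} = 1$ ($t{\left(m \right)} = \frac{2 m}{2 m} = 2 m \frac{1}{2 m} = 1$)
$Z + t{\left(-865 \right)} = -291118 + 1 = -291117$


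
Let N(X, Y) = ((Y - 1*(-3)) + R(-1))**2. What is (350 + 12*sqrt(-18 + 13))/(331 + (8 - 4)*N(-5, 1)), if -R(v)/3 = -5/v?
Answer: 70/163 + 12*I*sqrt(5)/815 ≈ 0.42945 + 0.032924*I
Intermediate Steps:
R(v) = 15/v (R(v) = -(-15)/v = 15/v)
N(X, Y) = (-12 + Y)**2 (N(X, Y) = ((Y - 1*(-3)) + 15/(-1))**2 = ((Y + 3) + 15*(-1))**2 = ((3 + Y) - 15)**2 = (-12 + Y)**2)
(350 + 12*sqrt(-18 + 13))/(331 + (8 - 4)*N(-5, 1)) = (350 + 12*sqrt(-18 + 13))/(331 + (8 - 4)*(-12 + 1)**2) = (350 + 12*sqrt(-5))/(331 + 4*(-11)**2) = (350 + 12*(I*sqrt(5)))/(331 + 4*121) = (350 + 12*I*sqrt(5))/(331 + 484) = (350 + 12*I*sqrt(5))/815 = (350 + 12*I*sqrt(5))*(1/815) = 70/163 + 12*I*sqrt(5)/815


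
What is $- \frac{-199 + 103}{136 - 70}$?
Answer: $\frac{16}{11} \approx 1.4545$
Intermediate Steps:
$- \frac{-199 + 103}{136 - 70} = - \frac{-96}{66} = \left(-1\right) \left(- \frac{16}{11}\right) = \frac{16}{11}$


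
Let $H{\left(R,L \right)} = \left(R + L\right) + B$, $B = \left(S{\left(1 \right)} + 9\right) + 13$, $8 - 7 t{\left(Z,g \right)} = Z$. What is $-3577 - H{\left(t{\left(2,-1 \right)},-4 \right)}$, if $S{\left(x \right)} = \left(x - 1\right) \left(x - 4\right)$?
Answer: $- \frac{25171}{7} \approx -3595.9$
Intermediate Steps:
$t{\left(Z,g \right)} = \frac{8}{7} - \frac{Z}{7}$
$S{\left(x \right)} = \left(-1 + x\right) \left(-4 + x\right)$
$B = 22$ ($B = \left(\left(4 + 1^{2} - 5\right) + 9\right) + 13 = \left(\left(4 + 1 - 5\right) + 9\right) + 13 = \left(0 + 9\right) + 13 = 9 + 13 = 22$)
$H{\left(R,L \right)} = 22 + L + R$ ($H{\left(R,L \right)} = \left(R + L\right) + 22 = \left(L + R\right) + 22 = 22 + L + R$)
$-3577 - H{\left(t{\left(2,-1 \right)},-4 \right)} = -3577 - \left(22 - 4 + \left(\frac{8}{7} - \frac{2}{7}\right)\right) = -3577 - \left(22 - 4 + \frac{6}{7}\right) = -3577 - \frac{132}{7} = - \frac{25171}{7}$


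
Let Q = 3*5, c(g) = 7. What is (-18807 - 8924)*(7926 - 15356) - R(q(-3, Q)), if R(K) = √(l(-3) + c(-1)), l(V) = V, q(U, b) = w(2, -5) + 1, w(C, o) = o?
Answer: 206041328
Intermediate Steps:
Q = 15
q(U, b) = -4 (q(U, b) = -5 + 1 = -4)
R(K) = 2 (R(K) = √(-3 + 7) = √4 = 2)
(-18807 - 8924)*(7926 - 15356) - R(q(-3, Q)) = (-18807 - 8924)*(7926 - 15356) - 1*2 = -27731*(-7430) - 2 = 206041330 - 2 = 206041328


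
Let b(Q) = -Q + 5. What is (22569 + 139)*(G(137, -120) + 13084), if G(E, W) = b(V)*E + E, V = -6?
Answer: 334443424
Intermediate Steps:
b(Q) = 5 - Q
G(E, W) = 12*E (G(E, W) = (5 - 1*(-6))*E + E = (5 + 6)*E + E = 11*E + E = 12*E)
(22569 + 139)*(G(137, -120) + 13084) = (22569 + 139)*(12*137 + 13084) = 22708*(1644 + 13084) = 22708*14728 = 334443424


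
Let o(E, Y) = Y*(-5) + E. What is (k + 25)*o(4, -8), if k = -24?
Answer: 44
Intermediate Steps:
o(E, Y) = E - 5*Y (o(E, Y) = -5*Y + E = E - 5*Y)
(k + 25)*o(4, -8) = (-24 + 25)*(4 - 5*(-8)) = 1*(4 + 40) = 1*44 = 44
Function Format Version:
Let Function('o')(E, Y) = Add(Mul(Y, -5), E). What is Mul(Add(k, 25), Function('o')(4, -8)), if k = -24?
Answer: 44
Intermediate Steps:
Function('o')(E, Y) = Add(E, Mul(-5, Y)) (Function('o')(E, Y) = Add(Mul(-5, Y), E) = Add(E, Mul(-5, Y)))
Mul(Add(k, 25), Function('o')(4, -8)) = Mul(Add(-24, 25), Add(4, Mul(-5, -8))) = Mul(1, Add(4, 40)) = Mul(1, 44) = 44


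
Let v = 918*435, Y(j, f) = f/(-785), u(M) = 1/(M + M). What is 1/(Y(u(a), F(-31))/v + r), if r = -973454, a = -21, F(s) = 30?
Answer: -10449135/10171752262291 ≈ -1.0273e-6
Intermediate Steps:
u(M) = 1/(2*M)
Y(j, f) = -f/785 (Y(j, f) = f*(-1/785) = -f/785)
v = 399330
1/(Y(u(a), F(-31))/v + r) = 1/(-1/785*30/399330 - 973454) = 1/(-6/157*1/399330 - 973454) = 1/(-1/10449135 - 973454) = 1/(-10171752262291/10449135) = -10449135/10171752262291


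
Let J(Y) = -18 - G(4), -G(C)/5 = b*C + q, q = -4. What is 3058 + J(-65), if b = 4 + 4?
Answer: 3180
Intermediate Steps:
b = 8
G(C) = 20 - 40*C (G(C) = -5*(8*C - 4) = -5*(-4 + 8*C) = 20 - 40*C)
J(Y) = 122 (J(Y) = -18 - (20 - 40*4) = -18 - (20 - 160) = -18 - 1*(-140) = -18 + 140 = 122)
3058 + J(-65) = 3058 + 122 = 3180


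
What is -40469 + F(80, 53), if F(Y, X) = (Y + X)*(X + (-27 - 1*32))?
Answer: -41267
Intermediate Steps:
F(Y, X) = (-59 + X)*(X + Y) (F(Y, X) = (X + Y)*(X + (-27 - 32)) = (X + Y)*(X - 59) = (X + Y)*(-59 + X) = (-59 + X)*(X + Y))
-40469 + F(80, 53) = -40469 + (53² - 59*53 - 59*80 + 53*80) = -40469 + (2809 - 3127 - 4720 + 4240) = -40469 - 798 = -41267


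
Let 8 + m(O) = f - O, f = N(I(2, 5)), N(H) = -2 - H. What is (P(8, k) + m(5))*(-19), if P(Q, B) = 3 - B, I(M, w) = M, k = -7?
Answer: 133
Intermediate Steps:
f = -4 (f = -2 - 1*2 = -2 - 2 = -4)
m(O) = -12 - O (m(O) = -8 + (-4 - O) = -12 - O)
(P(8, k) + m(5))*(-19) = ((3 - 1*(-7)) + (-12 - 1*5))*(-19) = ((3 + 7) + (-12 - 5))*(-19) = (10 - 17)*(-19) = -7*(-19) = 133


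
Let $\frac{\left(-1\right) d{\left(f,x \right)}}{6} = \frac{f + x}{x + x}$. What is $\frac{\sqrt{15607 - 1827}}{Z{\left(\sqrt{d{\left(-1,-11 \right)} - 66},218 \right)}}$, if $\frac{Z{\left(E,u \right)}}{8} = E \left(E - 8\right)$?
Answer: $- \frac{11 \sqrt{3445}}{5864} + \frac{11 i \sqrt{28875990}}{558546} \approx -0.1101 + 0.10583 i$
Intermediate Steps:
$d{\left(f,x \right)} = - \frac{3 \left(f + x\right)}{x}$ ($d{\left(f,x \right)} = - 6 \frac{f + x}{x + x} = - 6 \frac{f + x}{2 x} = - \frac{3 \left(f + x\right)}{x}$)
$Z{\left(E,u \right)} = 8 E \left(-8 + E\right)$ ($Z{\left(E,u \right)} = 8 E \left(E - 8\right) = 8 E \left(-8 + E\right)$)
$\frac{\sqrt{15607 - 1827}}{Z{\left(\sqrt{d{\left(-1,-11 \right)} - 66},218 \right)}} = \frac{\sqrt{15607 - 1827}}{8 \sqrt{\left(-3 - - \frac{3}{-11}\right) - 66} \left(-8 + \sqrt{\left(-3 - - \frac{3}{-11}\right) - 66}\right)} = \frac{\sqrt{13780}}{8 \sqrt{\left(-3 - \left(-3\right) \left(- \frac{1}{11}\right)\right) - 66} \left(-8 + \sqrt{\left(-3 - \left(-3\right) \left(- \frac{1}{11}\right)\right) - 66}\right)} = \frac{2 \sqrt{3445}}{8 \sqrt{\left(-3 - \frac{3}{11}\right) - 66} \left(-8 + \sqrt{\left(-3 - \frac{3}{11}\right) - 66}\right)} = \frac{2 \sqrt{3445}}{8 \sqrt{- \frac{36}{11} - 66} \left(-8 + \sqrt{- \frac{36}{11} - 66}\right)} = \frac{2 \sqrt{3445}}{8 \sqrt{- \frac{762}{11}} \left(-8 + \sqrt{- \frac{762}{11}}\right)} = \frac{2 \sqrt{3445}}{8 \frac{i \sqrt{8382}}{11} \left(-8 + \frac{i \sqrt{8382}}{11}\right)} = \frac{2 \sqrt{3445}}{\frac{8}{11} i \sqrt{8382} \left(-8 + \frac{i \sqrt{8382}}{11}\right)} = 2 \sqrt{3445} \left(- \frac{i \sqrt{8382}}{6096 \left(-8 + \frac{i \sqrt{8382}}{11}\right)}\right) = - \frac{i \sqrt{28875990}}{3048 \left(-8 + \frac{i \sqrt{8382}}{11}\right)}$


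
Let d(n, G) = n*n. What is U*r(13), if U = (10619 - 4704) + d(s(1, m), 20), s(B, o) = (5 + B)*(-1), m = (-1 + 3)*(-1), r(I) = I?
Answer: 77363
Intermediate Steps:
m = -2 (m = 2*(-1) = -2)
s(B, o) = -5 - B
d(n, G) = n**2
U = 5951 (U = (10619 - 4704) + (-5 - 1*1)**2 = 5915 + (-5 - 1)**2 = 5915 + (-6)**2 = 5915 + 36 = 5951)
U*r(13) = 5951*13 = 77363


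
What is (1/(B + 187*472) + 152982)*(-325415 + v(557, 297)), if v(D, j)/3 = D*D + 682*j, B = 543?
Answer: 16479581796940150/88807 ≈ 1.8557e+11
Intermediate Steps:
v(D, j) = 3*D**2 + 2046*j (v(D, j) = 3*(D*D + 682*j) = 3*(D**2 + 682*j) = 3*D**2 + 2046*j)
(1/(B + 187*472) + 152982)*(-325415 + v(557, 297)) = (1/(543 + 187*472) + 152982)*(-325415 + (3*557**2 + 2046*297)) = (1/(543 + 88264) + 152982)*(-325415 + (3*310249 + 607662)) = (1/88807 + 152982)*(-325415 + (930747 + 607662)) = (1/88807 + 152982)*(-325415 + 1538409) = (13585872475/88807)*1212994 = 16479581796940150/88807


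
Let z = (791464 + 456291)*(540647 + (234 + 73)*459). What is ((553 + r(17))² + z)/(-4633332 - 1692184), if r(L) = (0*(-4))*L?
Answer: -850420203609/6325516 ≈ -1.3444e+5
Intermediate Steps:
r(L) = 0 (r(L) = 0*L = 0)
z = 850419897800 (z = 1247755*(540647 + 307*459) = 1247755*(540647 + 140913) = 1247755*681560 = 850419897800)
((553 + r(17))² + z)/(-4633332 - 1692184) = ((553 + 0)² + 850419897800)/(-4633332 - 1692184) = (553² + 850419897800)/(-6325516) = (305809 + 850419897800)*(-1/6325516) = 850420203609*(-1/6325516) = -850420203609/6325516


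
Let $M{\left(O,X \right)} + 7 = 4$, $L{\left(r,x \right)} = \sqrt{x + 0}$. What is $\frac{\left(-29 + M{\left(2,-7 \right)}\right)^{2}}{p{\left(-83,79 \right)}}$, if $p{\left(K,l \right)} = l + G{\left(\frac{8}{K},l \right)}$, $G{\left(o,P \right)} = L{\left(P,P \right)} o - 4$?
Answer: $\frac{529075200}{38745569} + \frac{679936 \sqrt{79}}{38745569} \approx 13.811$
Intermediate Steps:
$L{\left(r,x \right)} = \sqrt{x}$
$M{\left(O,X \right)} = -3$ ($M{\left(O,X \right)} = -7 + 4 = -3$)
$G{\left(o,P \right)} = -4 + o \sqrt{P}$ ($G{\left(o,P \right)} = \sqrt{P} o - 4 = o \sqrt{P} - 4 = -4 + o \sqrt{P}$)
$p{\left(K,l \right)} = -4 + l + \frac{8 \sqrt{l}}{K}$ ($p{\left(K,l \right)} = l + \left(-4 + \frac{8}{K} \sqrt{l}\right) = l - \left(4 - \frac{8 \sqrt{l}}{K}\right) = -4 + l + \frac{8 \sqrt{l}}{K}$)
$\frac{\left(-29 + M{\left(2,-7 \right)}\right)^{2}}{p{\left(-83,79 \right)}} = \frac{\left(-29 - 3\right)^{2}}{-4 + 79 + \frac{8 \sqrt{79}}{-83}} = \frac{\left(-32\right)^{2}}{-4 + 79 + 8 \left(- \frac{1}{83}\right) \sqrt{79}} = \frac{1024}{-4 + 79 - \frac{8 \sqrt{79}}{83}} = \frac{1024}{75 - \frac{8 \sqrt{79}}{83}}$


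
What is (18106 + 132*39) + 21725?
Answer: 44979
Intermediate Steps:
(18106 + 132*39) + 21725 = (18106 + 5148) + 21725 = 23254 + 21725 = 44979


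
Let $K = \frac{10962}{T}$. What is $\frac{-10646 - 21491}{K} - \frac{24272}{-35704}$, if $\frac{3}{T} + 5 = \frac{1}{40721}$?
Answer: $\frac{1156815773185}{474333388344} \approx 2.4388$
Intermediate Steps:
$T = - \frac{40721}{67868}$ ($T = \frac{3}{-5 + \frac{1}{40721}} = \frac{3}{- \frac{203604}{40721}} = 3 \left(- \frac{40721}{203604}\right) = - \frac{40721}{67868} \approx -0.6$)
$K = - \frac{743969016}{40721}$ ($K = \frac{10962}{- \frac{40721}{67868}} = 10962 \left(- \frac{67868}{40721}\right) = - \frac{743969016}{40721} \approx -18270.0$)
$\frac{-10646 - 21491}{K} - \frac{24272}{-35704} = \frac{-10646 - 21491}{- \frac{743969016}{40721}} - \frac{24272}{-35704} = \left(-32137\right) \left(- \frac{40721}{743969016}\right) - - \frac{3034}{4463} = \frac{186950111}{106281288} + \frac{3034}{4463} = \frac{1156815773185}{474333388344}$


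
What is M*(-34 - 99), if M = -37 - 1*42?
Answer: 10507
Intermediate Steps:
M = -79 (M = -37 - 42 = -79)
M*(-34 - 99) = -79*(-34 - 99) = -79*(-133) = 10507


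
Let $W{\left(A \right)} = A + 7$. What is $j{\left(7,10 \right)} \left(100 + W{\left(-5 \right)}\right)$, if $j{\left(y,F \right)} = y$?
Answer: $714$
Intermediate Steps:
$W{\left(A \right)} = 7 + A$
$j{\left(7,10 \right)} \left(100 + W{\left(-5 \right)}\right) = 7 \left(100 + \left(7 - 5\right)\right) = 7 \left(100 + 2\right) = 7 \cdot 102 = 714$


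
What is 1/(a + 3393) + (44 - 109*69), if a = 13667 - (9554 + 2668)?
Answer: -36173725/4838 ≈ -7477.0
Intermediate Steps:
a = 1445 (a = 13667 - 1*12222 = 13667 - 12222 = 1445)
1/(a + 3393) + (44 - 109*69) = 1/(1445 + 3393) + (44 - 109*69) = 1/4838 + (44 - 7521) = 1/4838 - 7477 = -36173725/4838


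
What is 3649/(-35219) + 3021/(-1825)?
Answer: -2757464/1567675 ≈ -1.7590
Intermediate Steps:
3649/(-35219) + 3021/(-1825) = 3649*(-1/35219) + 3021*(-1/1825) = -89/859 - 3021/1825 = -2757464/1567675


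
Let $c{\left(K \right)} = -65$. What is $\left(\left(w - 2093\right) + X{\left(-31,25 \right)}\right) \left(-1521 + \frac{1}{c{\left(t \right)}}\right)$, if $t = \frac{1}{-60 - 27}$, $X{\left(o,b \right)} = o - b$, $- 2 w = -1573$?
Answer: $\frac{26940985}{13} \approx 2.0724 \cdot 10^{6}$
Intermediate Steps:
$w = \frac{1573}{2}$ ($w = \left(- \frac{1}{2}\right) \left(-1573\right) = \frac{1573}{2} \approx 786.5$)
$t = - \frac{1}{87}$ ($t = \frac{1}{-87} = - \frac{1}{87} \approx -0.011494$)
$\left(\left(w - 2093\right) + X{\left(-31,25 \right)}\right) \left(-1521 + \frac{1}{c{\left(t \right)}}\right) = \left(\left(\frac{1573}{2} - 2093\right) - 56\right) \left(-1521 + \frac{1}{-65}\right) = \left(- \frac{2613}{2} - 56\right) \left(-1521 - \frac{1}{65}\right) = \left(- \frac{2613}{2} - 56\right) \left(- \frac{98866}{65}\right) = \left(- \frac{2725}{2}\right) \left(- \frac{98866}{65}\right) = \frac{26940985}{13}$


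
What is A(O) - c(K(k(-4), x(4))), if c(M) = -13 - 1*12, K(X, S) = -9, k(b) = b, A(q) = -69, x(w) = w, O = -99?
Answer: -44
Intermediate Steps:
c(M) = -25 (c(M) = -13 - 12 = -25)
A(O) - c(K(k(-4), x(4))) = -69 - 1*(-25) = -69 + 25 = -44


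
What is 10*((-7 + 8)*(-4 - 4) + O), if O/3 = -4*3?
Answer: -440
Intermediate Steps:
O = -36 (O = 3*(-4*3) = 3*(-12) = -36)
10*((-7 + 8)*(-4 - 4) + O) = 10*((-7 + 8)*(-4 - 4) - 36) = 10*(1*(-8) - 36) = 10*(-8 - 36) = 10*(-44) = -440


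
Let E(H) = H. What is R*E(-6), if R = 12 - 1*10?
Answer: -12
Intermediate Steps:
R = 2 (R = 12 - 10 = 2)
R*E(-6) = 2*(-6) = -12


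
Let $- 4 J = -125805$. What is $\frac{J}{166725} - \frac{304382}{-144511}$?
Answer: $\frac{14744837477}{6424959060} \approx 2.2949$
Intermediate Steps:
$J = \frac{125805}{4}$ ($J = \left(- \frac{1}{4}\right) \left(-125805\right) = \frac{125805}{4} \approx 31451.0$)
$\frac{J}{166725} - \frac{304382}{-144511} = \frac{125805}{4 \cdot 166725} - \frac{304382}{-144511} = \frac{125805}{4} \cdot \frac{1}{166725} - - \frac{304382}{144511} = \frac{8387}{44460} + \frac{304382}{144511} = \frac{14744837477}{6424959060}$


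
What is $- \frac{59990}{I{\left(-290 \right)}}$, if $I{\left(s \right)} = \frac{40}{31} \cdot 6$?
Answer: $- \frac{185969}{24} \approx -7748.7$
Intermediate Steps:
$I{\left(s \right)} = \frac{240}{31}$ ($I{\left(s \right)} = 40 \cdot \frac{1}{31} \cdot 6 = \frac{40}{31} \cdot 6 = \frac{240}{31}$)
$- \frac{59990}{I{\left(-290 \right)}} = - \frac{59990}{\frac{240}{31}} = \left(-59990\right) \frac{31}{240} = - \frac{185969}{24}$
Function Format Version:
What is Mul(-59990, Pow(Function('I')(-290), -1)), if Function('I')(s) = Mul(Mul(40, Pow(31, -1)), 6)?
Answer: Rational(-185969, 24) ≈ -7748.7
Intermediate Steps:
Function('I')(s) = Rational(240, 31) (Function('I')(s) = Mul(Mul(40, Rational(1, 31)), 6) = Mul(Rational(40, 31), 6) = Rational(240, 31))
Mul(-59990, Pow(Function('I')(-290), -1)) = Mul(-59990, Pow(Rational(240, 31), -1)) = Mul(-59990, Rational(31, 240)) = Rational(-185969, 24)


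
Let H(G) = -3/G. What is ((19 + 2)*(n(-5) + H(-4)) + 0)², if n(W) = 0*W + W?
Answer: 127449/16 ≈ 7965.6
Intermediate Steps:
n(W) = W (n(W) = 0 + W = W)
((19 + 2)*(n(-5) + H(-4)) + 0)² = ((19 + 2)*(-5 - 3/(-4)) + 0)² = (21*(-5 - 3*(-¼)) + 0)² = (21*(-5 + ¾) + 0)² = (21*(-17/4) + 0)² = (-357/4 + 0)² = (-357/4)² = 127449/16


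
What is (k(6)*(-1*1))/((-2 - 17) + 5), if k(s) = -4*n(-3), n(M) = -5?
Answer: 10/7 ≈ 1.4286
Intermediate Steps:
k(s) = 20 (k(s) = -4*(-5) = 20)
(k(6)*(-1*1))/((-2 - 17) + 5) = (20*(-1*1))/((-2 - 17) + 5) = (20*(-1))/(-19 + 5) = -20/(-14) = -20*(-1/14) = 10/7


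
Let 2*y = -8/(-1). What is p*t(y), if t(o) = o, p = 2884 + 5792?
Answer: 34704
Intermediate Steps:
y = 4 (y = (-8/(-1))/2 = (-8*(-1))/2 = (1/2)*8 = 4)
p = 8676
p*t(y) = 8676*4 = 34704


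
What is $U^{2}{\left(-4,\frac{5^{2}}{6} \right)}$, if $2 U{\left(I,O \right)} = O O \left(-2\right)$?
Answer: $\frac{390625}{1296} \approx 301.41$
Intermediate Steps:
$U{\left(I,O \right)} = - O^{2}$ ($U{\left(I,O \right)} = \frac{O O \left(-2\right)}{2} = \frac{O^{2} \left(-2\right)}{2} = \frac{\left(-2\right) O^{2}}{2} = - O^{2}$)
$U^{2}{\left(-4,\frac{5^{2}}{6} \right)} = \left(- \left(\frac{5^{2}}{6}\right)^{2}\right)^{2} = \left(- \left(25 \cdot \frac{1}{6}\right)^{2}\right)^{2} = \left(- \left(\frac{25}{6}\right)^{2}\right)^{2} = \left(\left(-1\right) \frac{625}{36}\right)^{2} = \left(- \frac{625}{36}\right)^{2} = \frac{390625}{1296}$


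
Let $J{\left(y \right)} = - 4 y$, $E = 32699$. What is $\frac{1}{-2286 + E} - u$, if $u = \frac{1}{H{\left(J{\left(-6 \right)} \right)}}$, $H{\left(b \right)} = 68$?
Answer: $- \frac{105}{7156} \approx -0.014673$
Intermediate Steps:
$u = \frac{1}{68} \approx 0.014706$
$\frac{1}{-2286 + E} - u = \frac{1}{-2286 + 32699} - \frac{1}{68} = \frac{1}{30413} - \frac{1}{68} = - \frac{105}{7156}$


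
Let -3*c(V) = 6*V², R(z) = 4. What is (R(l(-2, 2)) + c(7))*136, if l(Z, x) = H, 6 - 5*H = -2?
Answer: -12784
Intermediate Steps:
H = 8/5 (H = 6/5 - ⅕*(-2) = 6/5 + ⅖ = 8/5 ≈ 1.6000)
l(Z, x) = 8/5
c(V) = -2*V²
(R(l(-2, 2)) + c(7))*136 = (4 - 2*7²)*136 = (4 - 2*49)*136 = (4 - 98)*136 = -94*136 = -12784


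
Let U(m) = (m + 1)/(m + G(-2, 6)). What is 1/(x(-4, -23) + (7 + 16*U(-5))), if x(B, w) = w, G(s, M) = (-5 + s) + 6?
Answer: -3/16 ≈ -0.18750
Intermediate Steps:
G(s, M) = 1 + s
U(m) = (1 + m)/(-1 + m) (U(m) = (m + 1)/(m + (1 - 2)) = (1 + m)/(m - 1) = (1 + m)/(-1 + m))
1/(x(-4, -23) + (7 + 16*U(-5))) = 1/(-23 + (7 + 16*((1 - 5)/(-1 - 5)))) = 1/(-23 + (7 + 16*(-4/(-6)))) = 1/(-23 + (7 + 16*(-⅙*(-4)))) = 1/(-23 + (7 + 16*(⅔))) = 1/(-23 + (7 + 32/3)) = 1/(-23 + 53/3) = 1/(-16/3) = -3/16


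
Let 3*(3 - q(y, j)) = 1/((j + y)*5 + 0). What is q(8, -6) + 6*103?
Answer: 18629/30 ≈ 620.97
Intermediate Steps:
q(y, j) = 3 - 1/(3*(5*j + 5*y)) (q(y, j) = 3 - 1/(3*((j + y)*5 + 0)) = 3 - 1/(3*((5*j + 5*y) + 0)) = 3 - 1/(3*(5*j + 5*y)))
q(8, -6) + 6*103 = (-1/15 + 3*(-6) + 3*8)/(-6 + 8) + 6*103 = (-1/15 - 18 + 24)/2 + 618 = (½)*(89/15) + 618 = 89/30 + 618 = 18629/30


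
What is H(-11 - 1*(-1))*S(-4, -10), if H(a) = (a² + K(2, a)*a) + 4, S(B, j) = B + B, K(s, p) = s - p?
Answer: 128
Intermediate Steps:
S(B, j) = 2*B
H(a) = 4 + a² + a*(2 - a) (H(a) = (a² + (2 - a)*a) + 4 = (a² + a*(2 - a)) + 4 = 4 + a² + a*(2 - a))
H(-11 - 1*(-1))*S(-4, -10) = (4 + 2*(-11 - 1*(-1)))*(2*(-4)) = (4 + 2*(-11 + 1))*(-8) = (4 + 2*(-10))*(-8) = (4 - 20)*(-8) = -16*(-8) = 128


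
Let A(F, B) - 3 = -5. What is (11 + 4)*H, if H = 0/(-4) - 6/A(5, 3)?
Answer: 45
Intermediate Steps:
A(F, B) = -2 (A(F, B) = 3 - 5 = -2)
H = 3 (H = 0/(-4) - 6/(-2) = 0*(-¼) - 6*(-½) = 0 + 3 = 3)
(11 + 4)*H = (11 + 4)*3 = 15*3 = 45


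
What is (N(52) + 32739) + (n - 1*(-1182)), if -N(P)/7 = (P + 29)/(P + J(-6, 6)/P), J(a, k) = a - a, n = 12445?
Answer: 2410465/52 ≈ 46355.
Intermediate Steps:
J(a, k) = 0
N(P) = -7*(29 + P)/P (N(P) = -7*(P + 29)/(P + 0/P) = -7*(29 + P)/(P + 0) = -7*(29 + P)/P)
(N(52) + 32739) + (n - 1*(-1182)) = ((-7 - 203/52) + 32739) + (12445 - 1*(-1182)) = ((-7 - 203*1/52) + 32739) + (12445 + 1182) = ((-7 - 203/52) + 32739) + 13627 = (-567/52 + 32739) + 13627 = 1701861/52 + 13627 = 2410465/52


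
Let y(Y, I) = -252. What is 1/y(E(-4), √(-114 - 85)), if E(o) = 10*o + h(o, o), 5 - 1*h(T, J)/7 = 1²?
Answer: -1/252 ≈ -0.0039683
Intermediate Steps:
h(T, J) = 28 (h(T, J) = 35 - 7*1² = 35 - 7*1 = 35 - 7 = 28)
E(o) = 28 + 10*o (E(o) = 10*o + 28 = 28 + 10*o)
1/y(E(-4), √(-114 - 85)) = 1/(-252) = -1/252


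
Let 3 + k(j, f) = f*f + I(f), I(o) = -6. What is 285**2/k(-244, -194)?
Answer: 81225/37627 ≈ 2.1587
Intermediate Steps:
k(j, f) = -9 + f**2 (k(j, f) = -3 + (f*f - 6) = -3 + (f**2 - 6) = -3 + (-6 + f**2) = -9 + f**2)
285**2/k(-244, -194) = 285**2/(-9 + (-194)**2) = 81225/(-9 + 37636) = 81225/37627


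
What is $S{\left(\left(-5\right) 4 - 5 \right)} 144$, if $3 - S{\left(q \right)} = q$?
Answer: $4032$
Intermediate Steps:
$S{\left(q \right)} = 3 - q$
$S{\left(\left(-5\right) 4 - 5 \right)} 144 = \left(3 - \left(\left(-5\right) 4 - 5\right)\right) 144 = \left(3 - \left(-20 - 5\right)\right) 144 = \left(3 - -25\right) 144 = \left(3 + 25\right) 144 = 28 \cdot 144 = 4032$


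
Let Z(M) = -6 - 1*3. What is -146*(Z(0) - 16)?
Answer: 3650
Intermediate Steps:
Z(M) = -9 (Z(M) = -6 - 3 = -9)
-146*(Z(0) - 16) = -146*(-9 - 16) = -146*(-25) = 3650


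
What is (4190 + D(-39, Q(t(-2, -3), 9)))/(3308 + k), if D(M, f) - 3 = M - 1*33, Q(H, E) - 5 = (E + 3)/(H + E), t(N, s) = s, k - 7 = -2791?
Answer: 4121/524 ≈ 7.8645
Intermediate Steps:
k = -2784 (k = 7 - 2791 = -2784)
Q(H, E) = 5 + (3 + E)/(E + H) (Q(H, E) = 5 + (E + 3)/(H + E) = 5 + (3 + E)/(E + H))
D(M, f) = -30 + M (D(M, f) = 3 + (M - 1*33) = 3 + (M - 33) = 3 + (-33 + M) = -30 + M)
(4190 + D(-39, Q(t(-2, -3), 9)))/(3308 + k) = (4190 + (-30 - 39))/(3308 - 2784) = (4190 - 69)/524 = 4121*(1/524) = 4121/524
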